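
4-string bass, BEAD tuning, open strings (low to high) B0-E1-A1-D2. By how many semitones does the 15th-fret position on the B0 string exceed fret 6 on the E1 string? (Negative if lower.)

B0 at fret 15 → D2 (MIDI 38); E1 at fret 6 → A#1 (MIDI 34).
38 − 34 = 4, so the two pitches are 4 semitones apart.

4 semitones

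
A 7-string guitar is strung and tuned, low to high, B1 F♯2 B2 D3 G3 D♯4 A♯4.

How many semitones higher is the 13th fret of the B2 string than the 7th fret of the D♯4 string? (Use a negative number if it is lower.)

B2 at fret 13 → C4 (MIDI 60); D♯4 at fret 7 → A♯4 (MIDI 70).
60 − 70 = -10, so the two pitches are 10 semitones apart.

-10 semitones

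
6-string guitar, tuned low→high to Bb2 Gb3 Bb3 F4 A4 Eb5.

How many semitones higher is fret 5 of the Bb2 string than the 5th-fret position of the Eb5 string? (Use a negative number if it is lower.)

Bb2 at fret 5 → Eb3 (MIDI 51); Eb5 at fret 5 → Ab5 (MIDI 80).
51 − 80 = -29, so the two pitches are 29 semitones apart.

-29 semitones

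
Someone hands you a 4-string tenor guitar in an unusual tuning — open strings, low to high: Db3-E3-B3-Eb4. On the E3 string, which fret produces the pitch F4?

13

F4 is 13 semitones above the open E3 (E–F–Gb–G–…–Eb–E–F), so it sits at fret 13.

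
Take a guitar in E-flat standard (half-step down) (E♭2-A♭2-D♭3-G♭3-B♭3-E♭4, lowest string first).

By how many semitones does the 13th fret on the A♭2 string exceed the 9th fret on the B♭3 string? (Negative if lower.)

A♭2 at fret 13 → A3 (MIDI 57); B♭3 at fret 9 → G4 (MIDI 67).
57 − 67 = -10, so the two pitches are 10 semitones apart.

-10 semitones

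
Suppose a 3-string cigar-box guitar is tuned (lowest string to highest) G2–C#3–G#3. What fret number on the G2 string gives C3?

5

C3 is 5 semitones above the open G2 (G–G#–A–A#–B–C), so it sits at fret 5.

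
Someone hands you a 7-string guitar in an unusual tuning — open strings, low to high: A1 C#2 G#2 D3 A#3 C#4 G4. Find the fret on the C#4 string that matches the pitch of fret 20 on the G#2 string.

Fret 20 on G#2 is MIDI 44 + 20 = 64 (E4). On the C#4 string (open MIDI 61), that pitch is 64 − 61 = fret 3.

3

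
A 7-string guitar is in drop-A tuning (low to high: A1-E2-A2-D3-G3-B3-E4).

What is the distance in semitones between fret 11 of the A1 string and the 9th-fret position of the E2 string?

A1 at fret 11 → G♯2 (MIDI 44); E2 at fret 9 → C♯3 (MIDI 49).
44 − 49 = -5, so the two pitches are 5 semitones apart, with C♯3 the higher.

5 semitones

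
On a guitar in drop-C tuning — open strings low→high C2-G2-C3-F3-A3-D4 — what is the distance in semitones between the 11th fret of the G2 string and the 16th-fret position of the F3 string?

G2 at fret 11 → F♯3 (MIDI 54); F3 at fret 16 → A4 (MIDI 69).
54 − 69 = -15, so the two pitches are 15 semitones apart, with A4 the higher.

15 semitones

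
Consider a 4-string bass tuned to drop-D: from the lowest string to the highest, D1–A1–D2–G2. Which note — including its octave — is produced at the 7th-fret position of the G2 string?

D3

Each fret is one semitone, so G2 + 7 = D3.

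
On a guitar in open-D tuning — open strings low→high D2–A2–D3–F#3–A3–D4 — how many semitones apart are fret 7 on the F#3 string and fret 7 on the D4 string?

8 semitones

F#3 at fret 7 → C#4 (MIDI 61); D4 at fret 7 → A4 (MIDI 69).
61 − 69 = -8, so the two pitches are 8 semitones apart, with A4 the higher.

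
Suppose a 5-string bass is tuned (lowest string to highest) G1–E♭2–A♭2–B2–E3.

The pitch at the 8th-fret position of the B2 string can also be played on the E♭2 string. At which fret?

16

Fret 8 on B2 is MIDI 47 + 8 = 55 (G3). On the E♭2 string (open MIDI 39), that pitch is 55 − 39 = fret 16.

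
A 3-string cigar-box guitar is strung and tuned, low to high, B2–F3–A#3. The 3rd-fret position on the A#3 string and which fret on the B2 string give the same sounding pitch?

14

A#3 at fret 3 is A#3 + 3 semitones = C#4.
The open B2 string is 11 semitones below the open A#3, so the same pitch on the B2 string lies at fret 3 + 11 = 14.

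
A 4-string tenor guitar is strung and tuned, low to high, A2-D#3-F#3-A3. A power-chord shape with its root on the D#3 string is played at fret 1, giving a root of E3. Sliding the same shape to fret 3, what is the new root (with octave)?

Moving from fret 1 to fret 3 shifts the root by 2 semitones.
E3 up 2 semitones is F#3.

F#3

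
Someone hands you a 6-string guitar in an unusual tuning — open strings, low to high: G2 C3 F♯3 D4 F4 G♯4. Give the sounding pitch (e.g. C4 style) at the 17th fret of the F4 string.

F4 is MIDI 65. Adding 17 gives 82, which is A♯5.
(Equivalently spelled B♭5.)

A♯5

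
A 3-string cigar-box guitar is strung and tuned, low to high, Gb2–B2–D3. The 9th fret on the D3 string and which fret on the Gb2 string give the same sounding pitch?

D3 at fret 9 is D3 + 9 semitones = B3.
The open Gb2 string is 8 semitones below the open D3, so the same pitch on the Gb2 string lies at fret 9 + 8 = 17.

17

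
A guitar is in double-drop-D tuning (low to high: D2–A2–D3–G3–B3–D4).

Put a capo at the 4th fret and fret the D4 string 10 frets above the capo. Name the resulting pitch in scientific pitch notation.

The capo raises the open D4 by 4 semitones to F#4; fretting 10 more gives D4 + 4 + 10 = D4 + 14 semitones = E5.

E5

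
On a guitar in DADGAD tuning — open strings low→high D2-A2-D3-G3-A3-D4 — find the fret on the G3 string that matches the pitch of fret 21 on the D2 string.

Fret 21 on D2 is MIDI 38 + 21 = 59 (B3). On the G3 string (open MIDI 55), that pitch is 59 − 55 = fret 4.

4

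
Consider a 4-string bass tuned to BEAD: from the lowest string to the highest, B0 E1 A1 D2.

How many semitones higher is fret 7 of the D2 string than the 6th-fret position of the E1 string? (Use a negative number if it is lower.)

D2 at fret 7 → A2 (MIDI 45); E1 at fret 6 → A#1 (MIDI 34).
45 − 34 = 11, so the two pitches are 11 semitones apart.

11 semitones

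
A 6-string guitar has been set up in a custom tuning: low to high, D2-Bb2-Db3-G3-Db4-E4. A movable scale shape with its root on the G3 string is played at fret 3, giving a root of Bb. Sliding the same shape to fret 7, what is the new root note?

Moving from fret 3 to fret 7 shifts the root by 4 semitones.
Bb up 4 semitones is D.

D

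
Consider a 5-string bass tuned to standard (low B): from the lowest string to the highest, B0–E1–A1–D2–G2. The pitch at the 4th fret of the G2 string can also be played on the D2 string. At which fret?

9

Fret 4 on G2 is MIDI 43 + 4 = 47 (B2). On the D2 string (open MIDI 38), that pitch is 47 − 38 = fret 9.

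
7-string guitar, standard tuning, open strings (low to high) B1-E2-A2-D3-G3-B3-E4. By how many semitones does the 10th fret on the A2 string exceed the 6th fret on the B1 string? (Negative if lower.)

14 semitones

A2 at fret 10 → G3 (MIDI 55); B1 at fret 6 → F2 (MIDI 41).
55 − 41 = 14, so the two pitches are 14 semitones apart.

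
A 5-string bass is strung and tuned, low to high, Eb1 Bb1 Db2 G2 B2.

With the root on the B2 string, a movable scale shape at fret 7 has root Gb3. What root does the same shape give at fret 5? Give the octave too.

E3

Moving from fret 7 to fret 5 shifts the root by -2 semitones.
Gb3 down 2 semitones is E3.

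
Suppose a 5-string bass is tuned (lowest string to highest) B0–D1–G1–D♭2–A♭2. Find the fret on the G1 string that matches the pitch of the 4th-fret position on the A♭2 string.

17

Fret 4 on A♭2 is MIDI 44 + 4 = 48 (C3). On the G1 string (open MIDI 31), that pitch is 48 − 31 = fret 17.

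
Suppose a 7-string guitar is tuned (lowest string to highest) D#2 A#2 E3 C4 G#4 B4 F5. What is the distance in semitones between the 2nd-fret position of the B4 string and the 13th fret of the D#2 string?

21 semitones

B4 at fret 2 → C#5 (MIDI 73); D#2 at fret 13 → E3 (MIDI 52).
73 − 52 = 21, so the two pitches are 21 semitones apart, with C#5 the higher.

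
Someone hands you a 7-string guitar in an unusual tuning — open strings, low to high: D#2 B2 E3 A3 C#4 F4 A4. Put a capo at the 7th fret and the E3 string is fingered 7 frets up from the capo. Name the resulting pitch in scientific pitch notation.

F#4

The capo raises the open E3 by 7 semitones to B3; fretting 7 more gives E3 + 7 + 7 = E3 + 14 semitones = F#4.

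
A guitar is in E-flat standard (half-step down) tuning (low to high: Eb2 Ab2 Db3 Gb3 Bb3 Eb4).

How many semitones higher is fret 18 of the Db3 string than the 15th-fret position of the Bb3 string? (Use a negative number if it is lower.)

-6 semitones

Db3 at fret 18 → G4 (MIDI 67); Bb3 at fret 15 → Db5 (MIDI 73).
67 − 73 = -6, so the two pitches are 6 semitones apart.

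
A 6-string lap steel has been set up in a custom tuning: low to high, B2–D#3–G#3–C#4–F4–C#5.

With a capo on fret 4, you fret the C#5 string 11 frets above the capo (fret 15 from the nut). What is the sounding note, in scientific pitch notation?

E6

The capo raises the open C#5 by 4 semitones to F5; fretting 11 more gives C#5 + 4 + 11 = C#5 + 15 semitones = E6.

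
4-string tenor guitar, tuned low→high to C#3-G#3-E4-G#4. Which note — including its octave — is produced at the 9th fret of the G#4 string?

F5

G#4 is MIDI 68. Adding 9 gives 77, which is F5.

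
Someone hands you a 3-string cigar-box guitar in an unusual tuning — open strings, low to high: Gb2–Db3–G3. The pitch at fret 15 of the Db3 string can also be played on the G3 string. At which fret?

Fret 15 on Db3 is MIDI 49 + 15 = 64 (E4). On the G3 string (open MIDI 55), that pitch is 64 − 55 = fret 9.

9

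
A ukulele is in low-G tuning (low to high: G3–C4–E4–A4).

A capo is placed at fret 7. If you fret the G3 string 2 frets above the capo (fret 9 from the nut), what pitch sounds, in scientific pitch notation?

E4

The capo raises the open G3 by 7 semitones to D4; fretting 2 more gives G3 + 7 + 2 = G3 + 9 semitones = E4.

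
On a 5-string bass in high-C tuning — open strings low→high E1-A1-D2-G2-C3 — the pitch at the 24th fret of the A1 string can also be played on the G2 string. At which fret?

A1 at fret 24 is A1 + 24 semitones = A3.
The open G2 string is 10 semitones above the open A1, so the same pitch on the G2 string lies at fret 24 − 10 = 14.

14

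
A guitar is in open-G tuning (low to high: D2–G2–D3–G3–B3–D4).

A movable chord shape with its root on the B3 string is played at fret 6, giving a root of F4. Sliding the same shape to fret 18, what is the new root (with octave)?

Moving from fret 6 to fret 18 shifts the root by 12 semitones.
F4 up 12 semitones is F5.

F5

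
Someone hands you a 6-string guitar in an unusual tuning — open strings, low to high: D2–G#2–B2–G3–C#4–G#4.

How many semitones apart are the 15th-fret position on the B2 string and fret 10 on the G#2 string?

8 semitones

B2 at fret 15 → D4 (MIDI 62); G#2 at fret 10 → F#3 (MIDI 54).
62 − 54 = 8, so the two pitches are 8 semitones apart, with D4 the higher.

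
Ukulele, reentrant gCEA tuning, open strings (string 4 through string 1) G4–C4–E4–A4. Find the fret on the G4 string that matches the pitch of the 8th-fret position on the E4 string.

5

E4 at fret 8 is E4 + 8 semitones = C5.
The open G4 string is 3 semitones above the open E4, so the same pitch on the G4 string lies at fret 8 − 3 = 5.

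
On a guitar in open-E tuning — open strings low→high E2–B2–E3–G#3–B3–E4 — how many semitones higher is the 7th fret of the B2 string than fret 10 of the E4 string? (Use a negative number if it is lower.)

-20 semitones

B2 at fret 7 → F#3 (MIDI 54); E4 at fret 10 → D5 (MIDI 74).
54 − 74 = -20, so the two pitches are 20 semitones apart.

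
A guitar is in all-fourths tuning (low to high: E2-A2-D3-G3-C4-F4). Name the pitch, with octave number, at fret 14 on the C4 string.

D5

The open C4 string plus 14 semitones: C–C#–D–D#–…–C–C#–D.
The walk passes from B into C once, so the octave number goes from 4 to 5.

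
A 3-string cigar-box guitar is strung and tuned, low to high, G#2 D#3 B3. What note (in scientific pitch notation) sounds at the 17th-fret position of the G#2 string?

G#2 is MIDI 44. Adding 17 gives 61, which is C#4.
(Equivalently spelled Db4.)

C#4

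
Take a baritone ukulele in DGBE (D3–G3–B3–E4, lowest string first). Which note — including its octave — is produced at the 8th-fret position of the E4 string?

C5

E4 is MIDI 64. Adding 8 gives 72, which is C5.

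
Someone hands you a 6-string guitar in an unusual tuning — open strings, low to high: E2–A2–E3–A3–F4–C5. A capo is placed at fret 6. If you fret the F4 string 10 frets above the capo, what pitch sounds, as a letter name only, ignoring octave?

The capo raises the open F4 by 6 semitones to B4; fretting 10 more gives F4 + 6 + 10 = F4 + 16 semitones, landing on A.

A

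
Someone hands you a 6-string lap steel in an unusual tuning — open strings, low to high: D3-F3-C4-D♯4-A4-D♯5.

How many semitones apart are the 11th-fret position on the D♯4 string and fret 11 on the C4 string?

D♯4 at fret 11 → D5 (MIDI 74); C4 at fret 11 → B4 (MIDI 71).
74 − 71 = 3, so the two pitches are 3 semitones apart, with D5 the higher.

3 semitones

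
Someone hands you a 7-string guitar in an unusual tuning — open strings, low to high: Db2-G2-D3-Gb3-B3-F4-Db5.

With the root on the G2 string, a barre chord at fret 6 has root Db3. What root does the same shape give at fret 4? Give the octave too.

B2

Moving from fret 6 to fret 4 shifts the root by -2 semitones.
Db3 down 2 semitones is B2.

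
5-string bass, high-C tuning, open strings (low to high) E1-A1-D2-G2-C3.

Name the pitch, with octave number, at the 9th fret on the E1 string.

The open E1 string plus 9 semitones: E–F–F#–G–G#–A–A#–B–C–C#.
The walk passes from B into C once, so the octave number goes from 1 to 2.
(Equivalently spelled D♭2.)

C♯2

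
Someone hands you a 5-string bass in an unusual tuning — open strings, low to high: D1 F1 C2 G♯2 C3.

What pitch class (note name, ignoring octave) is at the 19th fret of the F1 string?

C

Each fret is one semitone, so F1 + 19 = C.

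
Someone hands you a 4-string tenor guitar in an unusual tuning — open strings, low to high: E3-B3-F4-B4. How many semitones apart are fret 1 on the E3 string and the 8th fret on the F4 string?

20 semitones

E3 at fret 1 → F3 (MIDI 53); F4 at fret 8 → C#5 (MIDI 73).
53 − 73 = -20, so the two pitches are 20 semitones apart, with C#5 the higher.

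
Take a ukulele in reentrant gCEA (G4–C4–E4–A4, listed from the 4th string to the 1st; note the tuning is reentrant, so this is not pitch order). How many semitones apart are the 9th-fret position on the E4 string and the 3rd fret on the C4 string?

10 semitones

E4 at fret 9 → C#5 (MIDI 73); C4 at fret 3 → D#4 (MIDI 63).
73 − 63 = 10, so the two pitches are 10 semitones apart, with C#5 the higher.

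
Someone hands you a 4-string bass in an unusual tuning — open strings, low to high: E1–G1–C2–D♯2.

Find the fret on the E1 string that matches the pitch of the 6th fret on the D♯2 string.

17

Fret 6 on D♯2 is MIDI 39 + 6 = 45 (A2). On the E1 string (open MIDI 28), that pitch is 45 − 28 = fret 17.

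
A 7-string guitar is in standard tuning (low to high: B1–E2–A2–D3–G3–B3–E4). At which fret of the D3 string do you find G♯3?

G♯3 is 6 semitones above the open D3 (D–D#–E–F–F#–G–G#), so it sits at fret 6.

6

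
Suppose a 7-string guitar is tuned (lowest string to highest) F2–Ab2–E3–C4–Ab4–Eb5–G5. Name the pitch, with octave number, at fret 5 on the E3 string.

E3 is MIDI 52. Adding 5 gives 57, which is A3.

A3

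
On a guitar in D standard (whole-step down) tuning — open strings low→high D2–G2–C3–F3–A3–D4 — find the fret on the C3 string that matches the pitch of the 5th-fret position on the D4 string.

D4 at fret 5 is D4 + 5 semitones = G4.
The open C3 string is 14 semitones below the open D4, so the same pitch on the C3 string lies at fret 5 + 14 = 19.

19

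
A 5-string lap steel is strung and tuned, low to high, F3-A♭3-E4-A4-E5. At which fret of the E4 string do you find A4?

5

A4 is 5 semitones above the open E4 (E–F–Gb–G–Ab–A), so it sits at fret 5.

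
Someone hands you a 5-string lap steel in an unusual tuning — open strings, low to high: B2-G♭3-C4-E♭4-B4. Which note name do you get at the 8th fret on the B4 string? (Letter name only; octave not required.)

B4 is MIDI 71. Adding 8 gives 79; 79 mod 12 = 7, i.e. G.

G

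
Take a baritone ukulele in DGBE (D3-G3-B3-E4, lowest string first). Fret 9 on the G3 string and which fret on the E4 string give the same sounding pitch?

0

G3 at fret 9 is G3 + 9 semitones = E4.
The open E4 string is 9 semitones above the open G3, so the same pitch on the E4 string lies at fret 9 − 9 = 0.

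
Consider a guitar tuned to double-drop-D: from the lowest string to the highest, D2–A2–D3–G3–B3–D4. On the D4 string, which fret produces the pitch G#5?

G#5 is 18 semitones above the open D4 (D–D#–E–F–…–F#–G–G#), so it sits at fret 18.

18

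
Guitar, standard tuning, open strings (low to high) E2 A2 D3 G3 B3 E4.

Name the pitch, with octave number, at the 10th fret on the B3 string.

The open B3 string plus 10 semitones: B–C–C#–D–…–G–G#–A.
The walk passes from B into C once, so the octave number goes from 3 to 4.

A4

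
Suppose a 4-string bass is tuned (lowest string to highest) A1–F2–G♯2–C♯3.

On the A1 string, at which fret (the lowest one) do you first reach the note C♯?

4

From A1, count semitones up the chromatic scale until reaching C♯: A–A#–B–C–C# — 4 steps.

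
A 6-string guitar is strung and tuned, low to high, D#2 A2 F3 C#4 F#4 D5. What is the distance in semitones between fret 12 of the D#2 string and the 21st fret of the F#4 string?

D#2 at fret 12 → D#3 (MIDI 51); F#4 at fret 21 → D#6 (MIDI 87).
51 − 87 = -36, so the two pitches are 36 semitones apart, with D#6 the higher.

36 semitones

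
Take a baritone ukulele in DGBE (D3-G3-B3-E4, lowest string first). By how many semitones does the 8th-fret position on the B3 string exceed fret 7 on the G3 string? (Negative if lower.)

5 semitones

B3 at fret 8 → G4 (MIDI 67); G3 at fret 7 → D4 (MIDI 62).
67 − 62 = 5, so the two pitches are 5 semitones apart.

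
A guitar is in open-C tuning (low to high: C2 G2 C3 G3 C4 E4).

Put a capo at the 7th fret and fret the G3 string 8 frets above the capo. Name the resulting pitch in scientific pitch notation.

A#4

The capo raises the open G3 by 7 semitones to D4; fretting 8 more gives G3 + 7 + 8 = G3 + 15 semitones = A#4.
(Also written Bb.)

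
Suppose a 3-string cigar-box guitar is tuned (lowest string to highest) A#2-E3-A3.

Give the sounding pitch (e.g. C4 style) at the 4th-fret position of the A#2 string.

D3

The open A#2 string plus 4 semitones: A#–B–C–C#–D.
The walk passes from B into C once, so the octave number goes from 2 to 3.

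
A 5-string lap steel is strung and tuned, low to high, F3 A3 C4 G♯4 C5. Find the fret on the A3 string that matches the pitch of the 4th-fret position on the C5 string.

19

C5 at fret 4 is C5 + 4 semitones = E5.
The open A3 string is 15 semitones below the open C5, so the same pitch on the A3 string lies at fret 4 + 15 = 19.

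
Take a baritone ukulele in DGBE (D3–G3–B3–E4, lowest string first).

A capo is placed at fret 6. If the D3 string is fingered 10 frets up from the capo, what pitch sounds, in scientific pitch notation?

F#4

The capo raises the open D3 by 6 semitones to G#3; fretting 10 more gives D3 + 6 + 10 = D3 + 16 semitones = F#4.
(Also written Gb.)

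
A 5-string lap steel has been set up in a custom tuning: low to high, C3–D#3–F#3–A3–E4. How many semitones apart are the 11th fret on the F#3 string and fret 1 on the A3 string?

F#3 at fret 11 → F4 (MIDI 65); A3 at fret 1 → A#3 (MIDI 58).
65 − 58 = 7, so the two pitches are 7 semitones apart, with F4 the higher.

7 semitones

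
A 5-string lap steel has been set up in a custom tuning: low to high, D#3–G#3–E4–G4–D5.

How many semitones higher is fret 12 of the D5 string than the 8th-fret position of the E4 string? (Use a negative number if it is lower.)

D5 at fret 12 → D6 (MIDI 86); E4 at fret 8 → C5 (MIDI 72).
86 − 72 = 14, so the two pitches are 14 semitones apart.

14 semitones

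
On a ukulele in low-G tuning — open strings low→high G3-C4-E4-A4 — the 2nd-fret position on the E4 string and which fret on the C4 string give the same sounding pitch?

E4 at fret 2 is E4 + 2 semitones = F#4.
The open C4 string is 4 semitones below the open E4, so the same pitch on the C4 string lies at fret 2 + 4 = 6.

6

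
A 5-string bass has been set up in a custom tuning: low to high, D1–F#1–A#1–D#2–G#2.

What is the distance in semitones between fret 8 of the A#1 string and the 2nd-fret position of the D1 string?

14 semitones

A#1 at fret 8 → F#2 (MIDI 42); D1 at fret 2 → E1 (MIDI 28).
42 − 28 = 14, so the two pitches are 14 semitones apart, with F#2 the higher.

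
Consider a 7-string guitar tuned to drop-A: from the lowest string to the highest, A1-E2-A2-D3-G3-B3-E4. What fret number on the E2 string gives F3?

13

F3 is 13 semitones above the open E2 (E–F–F#–G–…–D#–E–F), so it sits at fret 13.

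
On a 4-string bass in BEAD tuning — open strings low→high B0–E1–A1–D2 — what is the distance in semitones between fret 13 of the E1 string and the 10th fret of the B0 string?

E1 at fret 13 → F2 (MIDI 41); B0 at fret 10 → A1 (MIDI 33).
41 − 33 = 8, so the two pitches are 8 semitones apart, with F2 the higher.

8 semitones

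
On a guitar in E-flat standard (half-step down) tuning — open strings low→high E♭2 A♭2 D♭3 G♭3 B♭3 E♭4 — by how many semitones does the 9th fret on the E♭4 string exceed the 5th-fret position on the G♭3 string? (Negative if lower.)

E♭4 at fret 9 → C5 (MIDI 72); G♭3 at fret 5 → B3 (MIDI 59).
72 − 59 = 13, so the two pitches are 13 semitones apart.

13 semitones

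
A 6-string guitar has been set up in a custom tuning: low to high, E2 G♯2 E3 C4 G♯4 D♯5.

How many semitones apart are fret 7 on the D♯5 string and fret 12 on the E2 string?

D♯5 at fret 7 → A♯5 (MIDI 82); E2 at fret 12 → E3 (MIDI 52).
82 − 52 = 30, so the two pitches are 30 semitones apart, with A♯5 the higher.

30 semitones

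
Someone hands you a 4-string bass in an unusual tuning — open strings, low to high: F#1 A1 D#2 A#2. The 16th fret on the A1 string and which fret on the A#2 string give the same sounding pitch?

A1 at fret 16 is A1 + 16 semitones = C#3.
The open A#2 string is 13 semitones above the open A1, so the same pitch on the A#2 string lies at fret 16 − 13 = 3.

3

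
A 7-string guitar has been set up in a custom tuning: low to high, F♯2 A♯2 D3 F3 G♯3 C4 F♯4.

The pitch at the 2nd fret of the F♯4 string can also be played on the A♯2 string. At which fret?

22

Fret 2 on F♯4 is MIDI 66 + 2 = 68 (G♯4). On the A♯2 string (open MIDI 46), that pitch is 68 − 46 = fret 22.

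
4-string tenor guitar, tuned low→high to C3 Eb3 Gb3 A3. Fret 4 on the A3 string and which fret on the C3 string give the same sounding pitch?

13

Fret 4 on A3 is MIDI 57 + 4 = 61 (Db4). On the C3 string (open MIDI 48), that pitch is 61 − 48 = fret 13.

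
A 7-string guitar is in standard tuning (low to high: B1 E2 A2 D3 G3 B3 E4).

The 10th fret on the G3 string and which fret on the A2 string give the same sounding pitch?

Fret 10 on G3 is MIDI 55 + 10 = 65 (F4). On the A2 string (open MIDI 45), that pitch is 65 − 45 = fret 20.

20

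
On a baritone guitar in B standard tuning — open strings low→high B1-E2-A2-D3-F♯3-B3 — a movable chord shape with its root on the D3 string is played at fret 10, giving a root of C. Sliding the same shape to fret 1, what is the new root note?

Moving from fret 10 to fret 1 shifts the root by -9 semitones.
C down 9 semitones is D♯.

D♯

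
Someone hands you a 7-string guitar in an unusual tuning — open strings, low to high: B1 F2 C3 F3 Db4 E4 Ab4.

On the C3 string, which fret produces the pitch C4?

12

C4 is 12 semitones above the open C3 (C–Db–D–Eb–…–Bb–B–C), so it sits at fret 12.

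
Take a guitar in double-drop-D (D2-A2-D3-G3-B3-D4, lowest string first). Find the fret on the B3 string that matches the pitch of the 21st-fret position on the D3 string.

12

Fret 21 on D3 is MIDI 50 + 21 = 71 (B4). On the B3 string (open MIDI 59), that pitch is 71 − 59 = fret 12.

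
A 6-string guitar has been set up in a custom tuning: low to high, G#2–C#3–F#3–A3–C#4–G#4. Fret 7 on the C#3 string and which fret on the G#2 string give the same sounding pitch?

12

C#3 at fret 7 is C#3 + 7 semitones = G#3.
The open G#2 string is 5 semitones below the open C#3, so the same pitch on the G#2 string lies at fret 7 + 5 = 12.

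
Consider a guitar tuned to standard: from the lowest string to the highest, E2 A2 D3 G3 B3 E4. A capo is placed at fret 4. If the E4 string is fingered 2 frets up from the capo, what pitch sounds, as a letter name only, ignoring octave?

The capo raises the open E4 by 4 semitones to G#4; fretting 2 more gives E4 + 4 + 2 = E4 + 6 semitones, landing on A#.
(Also written Bb.)

A#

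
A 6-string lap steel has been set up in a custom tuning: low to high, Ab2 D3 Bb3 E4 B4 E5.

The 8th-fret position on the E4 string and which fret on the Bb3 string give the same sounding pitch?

14

E4 at fret 8 is E4 + 8 semitones = C5.
The open Bb3 string is 6 semitones below the open E4, so the same pitch on the Bb3 string lies at fret 8 + 6 = 14.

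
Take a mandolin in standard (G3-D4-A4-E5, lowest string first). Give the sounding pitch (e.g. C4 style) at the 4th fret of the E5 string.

G#5

Each fret is one semitone, so E5 + 4 = G#5.
(Equivalently spelled Ab5.)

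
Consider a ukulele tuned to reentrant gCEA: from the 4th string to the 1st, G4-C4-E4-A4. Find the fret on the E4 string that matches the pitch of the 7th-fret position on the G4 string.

G4 at fret 7 is G4 + 7 semitones = D5.
The open E4 string is 3 semitones below the open G4, so the same pitch on the E4 string lies at fret 7 + 3 = 10.

10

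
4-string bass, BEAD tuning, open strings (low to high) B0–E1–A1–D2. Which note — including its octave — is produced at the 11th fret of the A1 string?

G#2

Each fret is one semitone, so A1 + 11 = G#2.
(Equivalently spelled Ab2.)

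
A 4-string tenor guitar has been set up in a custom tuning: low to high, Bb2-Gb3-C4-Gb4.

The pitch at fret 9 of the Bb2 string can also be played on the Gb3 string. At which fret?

1

Bb2 at fret 9 is Bb2 + 9 semitones = G3.
The open Gb3 string is 8 semitones above the open Bb2, so the same pitch on the Gb3 string lies at fret 9 − 8 = 1.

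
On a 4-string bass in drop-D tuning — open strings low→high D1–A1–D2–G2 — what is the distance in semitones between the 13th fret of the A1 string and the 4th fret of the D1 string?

16 semitones

A1 at fret 13 → A#2 (MIDI 46); D1 at fret 4 → F#1 (MIDI 30).
46 − 30 = 16, so the two pitches are 16 semitones apart, with A#2 the higher.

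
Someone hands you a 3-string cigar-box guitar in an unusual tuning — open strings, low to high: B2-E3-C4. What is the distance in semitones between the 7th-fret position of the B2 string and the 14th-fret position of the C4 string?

B2 at fret 7 → G♭3 (MIDI 54); C4 at fret 14 → D5 (MIDI 74).
54 − 74 = -20, so the two pitches are 20 semitones apart, with D5 the higher.

20 semitones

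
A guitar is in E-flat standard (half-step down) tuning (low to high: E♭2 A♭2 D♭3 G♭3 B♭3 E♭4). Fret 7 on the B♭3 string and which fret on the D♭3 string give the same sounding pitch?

16

B♭3 at fret 7 is B♭3 + 7 semitones = F4.
The open D♭3 string is 9 semitones below the open B♭3, so the same pitch on the D♭3 string lies at fret 7 + 9 = 16.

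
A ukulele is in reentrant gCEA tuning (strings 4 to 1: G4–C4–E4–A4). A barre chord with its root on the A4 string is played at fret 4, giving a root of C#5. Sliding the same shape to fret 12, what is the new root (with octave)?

Moving from fret 4 to fret 12 shifts the root by 8 semitones.
C#5 up 8 semitones is A5.

A5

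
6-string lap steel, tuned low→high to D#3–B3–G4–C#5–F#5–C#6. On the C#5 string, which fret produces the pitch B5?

10

B5 is 10 semitones above the open C#5 (C#–D–D#–E–…–A–A#–B), so it sits at fret 10.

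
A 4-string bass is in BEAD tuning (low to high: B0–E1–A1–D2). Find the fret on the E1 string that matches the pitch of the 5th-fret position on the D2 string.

15

D2 at fret 5 is D2 + 5 semitones = G2.
The open E1 string is 10 semitones below the open D2, so the same pitch on the E1 string lies at fret 5 + 10 = 15.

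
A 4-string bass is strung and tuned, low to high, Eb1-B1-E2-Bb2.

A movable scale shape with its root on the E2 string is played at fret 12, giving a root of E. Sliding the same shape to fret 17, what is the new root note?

Moving from fret 12 to fret 17 shifts the root by 5 semitones.
E up 5 semitones is A.

A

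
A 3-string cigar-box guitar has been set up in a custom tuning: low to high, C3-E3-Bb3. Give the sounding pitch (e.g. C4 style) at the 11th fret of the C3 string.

Each fret is one semitone, so C3 + 11 = B3.

B3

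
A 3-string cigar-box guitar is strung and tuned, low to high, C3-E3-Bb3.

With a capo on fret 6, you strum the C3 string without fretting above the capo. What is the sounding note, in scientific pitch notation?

Gb3

The capo raises the open C3 by 6 semitones to Gb3; fretting 0 more gives C3 + 6 + 0 = C3 + 6 semitones = Gb3.
(Also written F#.)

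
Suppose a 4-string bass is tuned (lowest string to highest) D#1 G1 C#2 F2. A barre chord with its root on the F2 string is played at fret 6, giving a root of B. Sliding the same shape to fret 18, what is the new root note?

Moving from fret 6 to fret 18 shifts the root by 12 semitones.
B up 12 semitones is B.

B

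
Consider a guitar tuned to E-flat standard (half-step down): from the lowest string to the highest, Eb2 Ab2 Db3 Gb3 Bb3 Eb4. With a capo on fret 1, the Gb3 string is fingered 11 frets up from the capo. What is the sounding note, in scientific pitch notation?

The capo raises the open Gb3 by 1 semitone to G3; fretting 11 more gives Gb3 + 1 + 11 = Gb3 + 12 semitones = Gb4.
(Also written F#.)

Gb4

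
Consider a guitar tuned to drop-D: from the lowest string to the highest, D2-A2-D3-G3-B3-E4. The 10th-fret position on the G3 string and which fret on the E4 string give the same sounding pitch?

1

G3 at fret 10 is G3 + 10 semitones = F4.
The open E4 string is 9 semitones above the open G3, so the same pitch on the E4 string lies at fret 10 − 9 = 1.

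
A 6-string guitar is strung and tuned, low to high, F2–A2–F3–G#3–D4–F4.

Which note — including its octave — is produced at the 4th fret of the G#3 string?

C4

G#3 is MIDI 56. Adding 4 gives 60, which is C4.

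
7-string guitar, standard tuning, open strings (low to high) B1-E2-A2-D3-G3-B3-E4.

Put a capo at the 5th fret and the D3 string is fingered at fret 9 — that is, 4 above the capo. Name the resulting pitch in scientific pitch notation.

B3

The capo raises the open D3 by 5 semitones to G3; fretting 4 more gives D3 + 5 + 4 = D3 + 9 semitones = B3.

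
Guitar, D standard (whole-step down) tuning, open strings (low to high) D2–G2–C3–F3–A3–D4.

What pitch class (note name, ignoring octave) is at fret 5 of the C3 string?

F

C3 is MIDI 48. Adding 5 gives 53; 53 mod 12 = 5, i.e. F.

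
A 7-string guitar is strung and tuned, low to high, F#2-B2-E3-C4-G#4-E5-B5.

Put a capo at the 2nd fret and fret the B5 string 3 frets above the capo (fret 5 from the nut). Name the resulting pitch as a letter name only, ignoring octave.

E

The capo raises the open B5 by 2 semitones to C#6; fretting 3 more gives B5 + 2 + 3 = B5 + 5 semitones, landing on E.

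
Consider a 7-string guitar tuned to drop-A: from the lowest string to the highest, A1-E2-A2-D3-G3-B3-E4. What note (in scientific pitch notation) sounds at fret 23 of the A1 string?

Each fret is one semitone, so A1 + 23 = G#3.

G#3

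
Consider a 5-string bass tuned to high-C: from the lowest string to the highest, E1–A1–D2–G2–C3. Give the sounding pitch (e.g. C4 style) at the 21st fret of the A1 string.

F#3

The open A1 string plus 21 semitones: A–A#–B–C–…–E–F–F#.
The walk passes from B into C 2 times, so the octave number goes from 1 to 3.
(Equivalently spelled Gb3.)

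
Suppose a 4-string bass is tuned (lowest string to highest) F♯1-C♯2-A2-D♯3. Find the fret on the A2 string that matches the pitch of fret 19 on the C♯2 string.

11

Fret 19 on C♯2 is MIDI 37 + 19 = 56 (G♯3). On the A2 string (open MIDI 45), that pitch is 56 − 45 = fret 11.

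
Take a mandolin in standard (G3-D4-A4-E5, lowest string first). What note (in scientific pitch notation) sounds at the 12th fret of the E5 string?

E5 is MIDI 76. Adding 12 gives 88, which is E6.

E6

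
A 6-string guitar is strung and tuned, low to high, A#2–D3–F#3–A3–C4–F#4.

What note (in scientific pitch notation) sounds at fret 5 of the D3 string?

G3

Each fret is one semitone, so D3 + 5 = G3.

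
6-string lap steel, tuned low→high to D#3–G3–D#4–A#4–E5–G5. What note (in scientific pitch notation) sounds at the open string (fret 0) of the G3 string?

Fret 0 is the open string itself, so the pitch is just G3.

G3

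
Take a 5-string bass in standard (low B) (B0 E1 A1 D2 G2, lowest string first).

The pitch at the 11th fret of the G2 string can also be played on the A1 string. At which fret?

G2 at fret 11 is G2 + 11 semitones = F♯3.
The open A1 string is 10 semitones below the open G2, so the same pitch on the A1 string lies at fret 11 + 10 = 21.

21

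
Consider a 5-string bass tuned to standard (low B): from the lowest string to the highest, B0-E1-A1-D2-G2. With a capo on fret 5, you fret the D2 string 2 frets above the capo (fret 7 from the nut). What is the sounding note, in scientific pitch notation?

A2

The capo raises the open D2 by 5 semitones to G2; fretting 2 more gives D2 + 5 + 2 = D2 + 7 semitones = A2.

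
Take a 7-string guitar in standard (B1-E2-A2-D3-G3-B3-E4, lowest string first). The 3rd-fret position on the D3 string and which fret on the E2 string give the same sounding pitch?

13

D3 at fret 3 is D3 + 3 semitones = F3.
The open E2 string is 10 semitones below the open D3, so the same pitch on the E2 string lies at fret 3 + 10 = 13.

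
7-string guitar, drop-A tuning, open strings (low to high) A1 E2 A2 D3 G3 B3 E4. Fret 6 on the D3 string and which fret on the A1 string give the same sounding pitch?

23

D3 at fret 6 is D3 + 6 semitones = G#3.
The open A1 string is 17 semitones below the open D3, so the same pitch on the A1 string lies at fret 6 + 17 = 23.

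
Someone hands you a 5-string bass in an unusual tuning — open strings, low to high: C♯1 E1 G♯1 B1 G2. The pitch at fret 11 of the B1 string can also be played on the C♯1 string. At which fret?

21

B1 at fret 11 is B1 + 11 semitones = A♯2.
The open C♯1 string is 10 semitones below the open B1, so the same pitch on the C♯1 string lies at fret 11 + 10 = 21.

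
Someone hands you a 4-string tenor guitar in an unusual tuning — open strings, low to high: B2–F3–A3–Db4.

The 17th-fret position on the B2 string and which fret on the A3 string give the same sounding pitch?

B2 at fret 17 is B2 + 17 semitones = E4.
The open A3 string is 10 semitones above the open B2, so the same pitch on the A3 string lies at fret 17 − 10 = 7.

7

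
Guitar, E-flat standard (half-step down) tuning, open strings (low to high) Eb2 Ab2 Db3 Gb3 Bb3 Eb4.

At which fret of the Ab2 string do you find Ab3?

12

Ab3 is 12 semitones above the open Ab2 (Ab–A–Bb–B–…–Gb–G–Ab), so it sits at fret 12.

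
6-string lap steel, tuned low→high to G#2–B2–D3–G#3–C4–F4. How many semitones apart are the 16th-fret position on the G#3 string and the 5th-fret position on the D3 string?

G#3 at fret 16 → C5 (MIDI 72); D3 at fret 5 → G3 (MIDI 55).
72 − 55 = 17, so the two pitches are 17 semitones apart, with C5 the higher.

17 semitones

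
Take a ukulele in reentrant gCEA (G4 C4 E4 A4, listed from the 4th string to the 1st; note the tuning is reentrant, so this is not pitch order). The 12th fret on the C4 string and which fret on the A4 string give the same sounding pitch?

Fret 12 on C4 is MIDI 60 + 12 = 72 (C5). On the A4 string (open MIDI 69), that pitch is 72 − 69 = fret 3.

3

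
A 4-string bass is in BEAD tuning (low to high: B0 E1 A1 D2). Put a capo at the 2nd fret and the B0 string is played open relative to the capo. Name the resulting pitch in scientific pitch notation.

The capo raises the open B0 by 2 semitones to C#1; fretting 0 more gives B0 + 2 + 0 = B0 + 2 semitones = C#1.
(Also written Db.)

C#1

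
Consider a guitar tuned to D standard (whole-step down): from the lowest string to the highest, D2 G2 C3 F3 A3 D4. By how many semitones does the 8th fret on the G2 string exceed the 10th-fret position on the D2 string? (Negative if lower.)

G2 at fret 8 → D#3 (MIDI 51); D2 at fret 10 → C3 (MIDI 48).
51 − 48 = 3, so the two pitches are 3 semitones apart.

3 semitones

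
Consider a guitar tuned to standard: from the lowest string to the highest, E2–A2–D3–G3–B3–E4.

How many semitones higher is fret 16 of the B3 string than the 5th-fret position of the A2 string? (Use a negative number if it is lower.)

25 semitones

B3 at fret 16 → D#5 (MIDI 75); A2 at fret 5 → D3 (MIDI 50).
75 − 50 = 25, so the two pitches are 25 semitones apart.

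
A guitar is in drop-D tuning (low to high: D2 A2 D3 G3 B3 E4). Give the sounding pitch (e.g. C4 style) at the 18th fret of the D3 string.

G#4

The open D3 string plus 18 semitones: D–D#–E–F–…–F#–G–G#.
The walk passes from B into C once, so the octave number goes from 3 to 4.
(Equivalently spelled Ab4.)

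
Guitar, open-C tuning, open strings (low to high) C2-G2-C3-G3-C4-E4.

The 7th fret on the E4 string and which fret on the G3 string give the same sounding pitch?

E4 at fret 7 is E4 + 7 semitones = B4.
The open G3 string is 9 semitones below the open E4, so the same pitch on the G3 string lies at fret 7 + 9 = 16.

16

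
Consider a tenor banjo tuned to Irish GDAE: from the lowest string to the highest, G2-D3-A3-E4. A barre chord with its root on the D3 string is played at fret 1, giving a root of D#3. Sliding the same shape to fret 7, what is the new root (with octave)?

A3

Moving from fret 1 to fret 7 shifts the root by 6 semitones.
D#3 up 6 semitones is A3.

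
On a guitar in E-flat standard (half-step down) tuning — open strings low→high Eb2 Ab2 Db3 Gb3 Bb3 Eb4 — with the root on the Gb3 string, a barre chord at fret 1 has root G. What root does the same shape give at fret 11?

Moving from fret 1 to fret 11 shifts the root by 10 semitones.
G up 10 semitones is F.

F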